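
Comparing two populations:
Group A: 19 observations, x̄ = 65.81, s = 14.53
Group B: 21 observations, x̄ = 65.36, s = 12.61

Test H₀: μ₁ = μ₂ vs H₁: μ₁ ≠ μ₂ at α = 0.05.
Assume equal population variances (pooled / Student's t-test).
Student's two-sample t-test (equal variances):
H₀: μ₁ = μ₂
H₁: μ₁ ≠ μ₂
df = n₁ + n₂ - 2 = 38
Pooled variance s_p² = [(n₁-1)s₁² + (n₂-1)s₂²] / (n₁ + n₂ - 2) = [(18)(14.53²) + (20)(12.61²)] / 38 = 183.6952
SE = √(s_p²(1/n₁ + 1/n₂)) = √(183.6952 × (1/19 + 1/21)) = 4.2913
t = (x̄₁ - x̄₂) / SE = (65.81 - 65.36) / 4.2913 = 0.45 / 4.2913 = 0.105
p-value = 0.9170

Since p-value > α = 0.05, we fail to reject H₀.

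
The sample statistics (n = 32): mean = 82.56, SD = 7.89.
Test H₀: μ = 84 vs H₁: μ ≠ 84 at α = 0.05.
One-sample t-test:
H₀: μ = 84
H₁: μ ≠ 84
df = n - 1 = 31
t = (x̄ - μ₀) / (s/√n) = (82.56 - 84) / (7.89/√32) = -1.032
p-value = 0.3099

Since p-value > α = 0.05, we fail to reject H₀.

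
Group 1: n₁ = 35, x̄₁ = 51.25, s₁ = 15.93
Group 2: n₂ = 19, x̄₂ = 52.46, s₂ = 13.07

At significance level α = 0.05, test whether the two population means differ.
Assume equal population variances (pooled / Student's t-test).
Student's two-sample t-test (equal variances):
H₀: μ₁ = μ₂
H₁: μ₁ ≠ μ₂
df = n₁ + n₂ - 2 = 52
Pooled variance s_p² = [(n₁-1)s₁² + (n₂-1)s₂²] / (n₁ + n₂ - 2) = [(34)(15.93²) + (18)(13.07²)] / 52 = 225.0549
SE = √(s_p²(1/n₁ + 1/n₂)) = √(225.0549 × (1/35 + 1/19)) = 4.2749
t = (x̄₁ - x̄₂) / SE = (51.25 - 52.46) / 4.2749 = -1.21 / 4.2749 = -0.283
p-value = 0.7783

Since p-value > α = 0.05, we fail to reject H₀.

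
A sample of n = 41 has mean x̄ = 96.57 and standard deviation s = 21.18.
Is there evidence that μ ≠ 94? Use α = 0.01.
One-sample t-test:
H₀: μ = 94
H₁: μ ≠ 94
df = n - 1 = 40
t = (x̄ - μ₀) / (s/√n) = (96.57 - 94) / (21.18/√41) = 0.777
p-value = 0.4418

Since p-value > α = 0.01, we fail to reject H₀.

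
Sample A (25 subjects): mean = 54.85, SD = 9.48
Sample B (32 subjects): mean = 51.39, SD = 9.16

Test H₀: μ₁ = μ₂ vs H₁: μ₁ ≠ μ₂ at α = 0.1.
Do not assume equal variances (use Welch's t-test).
Welch's two-sample t-test:
H₀: μ₁ = μ₂
H₁: μ₁ ≠ μ₂
s₁²/n₁ = 9.48²/25 = 3.5948,  s₂²/n₂ = 9.16²/32 = 2.6221
SE = √(s₁²/n₁ + s₂²/n₂) = √(3.5948 + 2.6221) = 2.4934
df (Welch-Satterthwaite) = (s₁²/n₁ + s₂²/n₂)² / [(s₁²/n₁)²/(n₁-1) + (s₂²/n₂)²/(n₂-1)] ≈ 50.84
t = (x̄₁ - x̄₂) / SE = (54.85 - 51.39) / 2.4934 = 3.46 / 2.4934 = 1.388
p-value = 0.1713

Since p-value > α = 0.1, we fail to reject H₀.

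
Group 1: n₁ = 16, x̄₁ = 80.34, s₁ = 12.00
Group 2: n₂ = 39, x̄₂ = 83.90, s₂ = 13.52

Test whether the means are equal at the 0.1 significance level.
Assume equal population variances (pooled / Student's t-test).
Student's two-sample t-test (equal variances):
H₀: μ₁ = μ₂
H₁: μ₁ ≠ μ₂
df = n₁ + n₂ - 2 = 53
Pooled variance s_p² = [(n₁-1)s₁² + (n₂-1)s₂²] / (n₁ + n₂ - 2) = [(15)(12.00²) + (38)(13.52²)] / 53 = 171.8120
SE = √(s_p²(1/n₁ + 1/n₂)) = √(171.8120 × (1/16 + 1/39)) = 3.8915
t = (x̄₁ - x̄₂) / SE = (80.34 - 83.90) / 3.8915 = -3.56 / 3.8915 = -0.915
p-value = 0.3644

Since p-value > α = 0.1, we fail to reject H₀.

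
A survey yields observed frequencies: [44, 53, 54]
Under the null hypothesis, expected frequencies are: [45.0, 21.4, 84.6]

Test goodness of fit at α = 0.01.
Chi-square goodness of fit test:
H₀: observed counts match expected distribution
H₁: observed counts differ from expected distribution
df = k - 1 = 2
χ² = Σ(O - E)²/E
   = (44 - 45.0)²/45.0 + (53 - 21.4)²/21.4 + (54 - 84.6)²/84.6
   = 0.022 + 46.662 + 11.068
   = 57.75
p-value < 0.0001

Since p-value < α = 0.01, we reject H₀.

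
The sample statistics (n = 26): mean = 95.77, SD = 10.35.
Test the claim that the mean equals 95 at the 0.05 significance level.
One-sample t-test:
H₀: μ = 95
H₁: μ ≠ 95
df = n - 1 = 25
t = (x̄ - μ₀) / (s/√n) = (95.77 - 95) / (10.35/√26) = 0.379
p-value = 0.7076

Since p-value > α = 0.05, we fail to reject H₀.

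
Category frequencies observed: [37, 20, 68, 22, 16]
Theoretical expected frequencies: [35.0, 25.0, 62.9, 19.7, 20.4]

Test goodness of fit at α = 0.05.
Chi-square goodness of fit test:
H₀: observed counts match expected distribution
H₁: observed counts differ from expected distribution
df = k - 1 = 4
χ² = Σ(O - E)²/E
   = (37 - 35.0)²/35.0 + (20 - 25.0)²/25.0 + (68 - 62.9)²/62.9 + (22 - 19.7)²/19.7 + (16 - 20.4)²/20.4
   = 0.114 + 1.000 + 0.414 + 0.269 + 0.949
   = 2.75
p-value = 0.6013

Since p-value > α = 0.05, we fail to reject H₀.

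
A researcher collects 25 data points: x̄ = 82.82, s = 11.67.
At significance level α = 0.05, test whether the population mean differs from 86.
One-sample t-test:
H₀: μ = 86
H₁: μ ≠ 86
df = n - 1 = 24
t = (x̄ - μ₀) / (s/√n) = (82.82 - 86) / (11.67/√25) = -1.362
p-value = 0.1857

Since p-value > α = 0.05, we fail to reject H₀.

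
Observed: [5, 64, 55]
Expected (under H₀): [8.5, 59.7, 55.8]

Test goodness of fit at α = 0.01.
Chi-square goodness of fit test:
H₀: observed counts match expected distribution
H₁: observed counts differ from expected distribution
df = k - 1 = 2
χ² = Σ(O - E)²/E
   = (5 - 8.5)²/8.5 + (64 - 59.7)²/59.7 + (55 - 55.8)²/55.8
   = 1.441 + 0.310 + 0.011
   = 1.76
p-value = 0.4143

Since p-value > α = 0.01, we fail to reject H₀.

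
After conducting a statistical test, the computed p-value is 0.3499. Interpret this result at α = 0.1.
Since p = 0.3499 > α = 0.1, fail to reject H₀.
There is insufficient evidence to reject the null hypothesis; the result is not statistically significant at the 0.1 level.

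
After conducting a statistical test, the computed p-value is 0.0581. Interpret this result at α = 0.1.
Since p = 0.0581 < α = 0.1, reject H₀.
There is sufficient evidence to reject the null hypothesis; the result is statistically significant at the 0.1 level.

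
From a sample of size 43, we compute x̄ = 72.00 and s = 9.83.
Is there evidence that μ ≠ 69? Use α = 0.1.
One-sample t-test:
H₀: μ = 69
H₁: μ ≠ 69
df = n - 1 = 42
t = (x̄ - μ₀) / (s/√n) = (72.00 - 69) / (9.83/√43) = 2.001
p-value = 0.0519

Since p-value < α = 0.1, we reject H₀.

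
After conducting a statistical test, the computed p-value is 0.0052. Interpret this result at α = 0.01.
Since p = 0.0052 < α = 0.01, reject H₀.
There is sufficient evidence to reject the null hypothesis; the result is statistically significant at the 0.01 level.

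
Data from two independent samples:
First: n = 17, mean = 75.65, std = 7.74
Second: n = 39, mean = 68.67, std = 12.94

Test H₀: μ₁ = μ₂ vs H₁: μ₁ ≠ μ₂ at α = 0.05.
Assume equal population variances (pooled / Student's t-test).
Student's two-sample t-test (equal variances):
H₀: μ₁ = μ₂
H₁: μ₁ ≠ μ₂
df = n₁ + n₂ - 2 = 54
Pooled variance s_p² = [(n₁-1)s₁² + (n₂-1)s₂²] / (n₁ + n₂ - 2) = [(16)(7.74²) + (38)(12.94²)] / 54 = 135.5811
SE = √(s_p²(1/n₁ + 1/n₂)) = √(135.5811 × (1/17 + 1/39)) = 3.3841
t = (x̄₁ - x̄₂) / SE = (75.65 - 68.67) / 3.3841 = 6.98 / 3.3841 = 2.063
p-value = 0.0440

Since p-value < α = 0.05, we reject H₀.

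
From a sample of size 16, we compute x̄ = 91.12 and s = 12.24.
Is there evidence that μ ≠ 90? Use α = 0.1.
One-sample t-test:
H₀: μ = 90
H₁: μ ≠ 90
df = n - 1 = 15
t = (x̄ - μ₀) / (s/√n) = (91.12 - 90) / (12.24/√16) = 0.366
p-value = 0.7195

Since p-value > α = 0.1, we fail to reject H₀.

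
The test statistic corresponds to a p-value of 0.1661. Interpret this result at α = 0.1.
Since p = 0.1661 > α = 0.1, fail to reject H₀.
There is insufficient evidence to reject the null hypothesis; the result is not statistically significant at the 0.1 level.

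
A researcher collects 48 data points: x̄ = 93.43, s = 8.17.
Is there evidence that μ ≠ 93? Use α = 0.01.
One-sample t-test:
H₀: μ = 93
H₁: μ ≠ 93
df = n - 1 = 47
t = (x̄ - μ₀) / (s/√n) = (93.43 - 93) / (8.17/√48) = 0.365
p-value = 0.7170

Since p-value > α = 0.01, we fail to reject H₀.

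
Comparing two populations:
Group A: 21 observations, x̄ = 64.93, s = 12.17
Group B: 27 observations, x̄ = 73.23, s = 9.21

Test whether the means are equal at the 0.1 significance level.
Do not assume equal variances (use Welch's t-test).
Welch's two-sample t-test:
H₀: μ₁ = μ₂
H₁: μ₁ ≠ μ₂
s₁²/n₁ = 12.17²/21 = 7.0528,  s₂²/n₂ = 9.21²/27 = 3.1416
SE = √(s₁²/n₁ + s₂²/n₂) = √(7.0528 + 3.1416) = 3.1929
df (Welch-Satterthwaite) = (s₁²/n₁ + s₂²/n₂)² / [(s₁²/n₁)²/(n₁-1) + (s₂²/n₂)²/(n₂-1)] ≈ 36.25
t = (x̄₁ - x̄₂) / SE = (64.93 - 73.23) / 3.1929 = -8.30 / 3.1929 = -2.600
p-value = 0.0134

Since p-value < α = 0.1, we reject H₀.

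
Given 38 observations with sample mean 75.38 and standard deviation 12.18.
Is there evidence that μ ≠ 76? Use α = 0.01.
One-sample t-test:
H₀: μ = 76
H₁: μ ≠ 76
df = n - 1 = 37
t = (x̄ - μ₀) / (s/√n) = (75.38 - 76) / (12.18/√38) = -0.314
p-value = 0.7554

Since p-value > α = 0.01, we fail to reject H₀.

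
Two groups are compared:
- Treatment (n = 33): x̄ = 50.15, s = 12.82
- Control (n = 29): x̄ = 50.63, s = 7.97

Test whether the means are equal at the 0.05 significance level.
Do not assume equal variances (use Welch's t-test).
Welch's two-sample t-test:
H₀: μ₁ = μ₂
H₁: μ₁ ≠ μ₂
s₁²/n₁ = 12.82²/33 = 4.9804,  s₂²/n₂ = 7.97²/29 = 2.1904
SE = √(s₁²/n₁ + s₂²/n₂) = √(4.9804 + 2.1904) = 2.6778
df (Welch-Satterthwaite) = (s₁²/n₁ + s₂²/n₂)² / [(s₁²/n₁)²/(n₁-1) + (s₂²/n₂)²/(n₂-1)] ≈ 54.33
t = (x̄₁ - x̄₂) / SE = (50.15 - 50.63) / 2.6778 = -0.48 / 2.6778 = -0.179
p-value = 0.8584

Since p-value > α = 0.05, we fail to reject H₀.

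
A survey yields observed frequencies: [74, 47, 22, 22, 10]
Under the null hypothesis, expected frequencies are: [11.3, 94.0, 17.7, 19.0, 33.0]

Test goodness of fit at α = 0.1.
Chi-square goodness of fit test:
H₀: observed counts match expected distribution
H₁: observed counts differ from expected distribution
df = k - 1 = 4
χ² = Σ(O - E)²/E
   = (74 - 11.3)²/11.3 + (47 - 94.0)²/94.0 + (22 - 17.7)²/17.7 + (22 - 19.0)²/19.0 + (10 - 33.0)²/33.0
   = 347.902 + 23.500 + 1.045 + 0.474 + 16.030
   = 388.95
p-value < 0.0001

Since p-value < α = 0.1, we reject H₀.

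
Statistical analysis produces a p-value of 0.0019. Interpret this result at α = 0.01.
Since p = 0.0019 < α = 0.01, reject H₀.
There is sufficient evidence to reject the null hypothesis; the result is statistically significant at the 0.01 level.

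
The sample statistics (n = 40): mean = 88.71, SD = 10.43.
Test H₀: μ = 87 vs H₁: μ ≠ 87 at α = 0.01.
One-sample t-test:
H₀: μ = 87
H₁: μ ≠ 87
df = n - 1 = 39
t = (x̄ - μ₀) / (s/√n) = (88.71 - 87) / (10.43/√40) = 1.037
p-value = 0.3062

Since p-value > α = 0.01, we fail to reject H₀.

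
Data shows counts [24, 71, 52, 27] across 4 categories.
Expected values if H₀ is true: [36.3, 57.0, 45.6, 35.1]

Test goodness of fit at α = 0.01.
Chi-square goodness of fit test:
H₀: observed counts match expected distribution
H₁: observed counts differ from expected distribution
df = k - 1 = 3
χ² = Σ(O - E)²/E
   = (24 - 36.3)²/36.3 + (71 - 57.0)²/57.0 + (52 - 45.6)²/45.6 + (27 - 35.1)²/35.1
   = 4.168 + 3.439 + 0.898 + 1.869
   = 10.37
p-value = 0.0156

Since p-value > α = 0.01, we fail to reject H₀.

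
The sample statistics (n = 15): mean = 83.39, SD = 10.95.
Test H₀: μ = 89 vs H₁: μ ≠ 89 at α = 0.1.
One-sample t-test:
H₀: μ = 89
H₁: μ ≠ 89
df = n - 1 = 14
t = (x̄ - μ₀) / (s/√n) = (83.39 - 89) / (10.95/√15) = -1.984
p-value = 0.0672

Since p-value < α = 0.1, we reject H₀.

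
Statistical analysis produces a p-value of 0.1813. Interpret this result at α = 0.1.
Since p = 0.1813 > α = 0.1, fail to reject H₀.
There is insufficient evidence to reject the null hypothesis; the result is not statistically significant at the 0.1 level.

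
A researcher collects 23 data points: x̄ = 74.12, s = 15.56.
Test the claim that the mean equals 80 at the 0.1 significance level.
One-sample t-test:
H₀: μ = 80
H₁: μ ≠ 80
df = n - 1 = 22
t = (x̄ - μ₀) / (s/√n) = (74.12 - 80) / (15.56/√23) = -1.812
p-value = 0.0836

Since p-value < α = 0.1, we reject H₀.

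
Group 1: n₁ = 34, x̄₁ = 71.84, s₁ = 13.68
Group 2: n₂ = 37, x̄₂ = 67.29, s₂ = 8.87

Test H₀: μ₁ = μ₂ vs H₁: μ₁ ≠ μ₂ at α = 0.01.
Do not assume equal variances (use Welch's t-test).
Welch's two-sample t-test:
H₀: μ₁ = μ₂
H₁: μ₁ ≠ μ₂
s₁²/n₁ = 13.68²/34 = 5.5042,  s₂²/n₂ = 8.87²/37 = 2.1264
SE = √(s₁²/n₁ + s₂²/n₂) = √(5.5042 + 2.1264) = 2.7624
df (Welch-Satterthwaite) = (s₁²/n₁ + s₂²/n₂)² / [(s₁²/n₁)²/(n₁-1) + (s₂²/n₂)²/(n₂-1)] ≈ 55.79
t = (x̄₁ - x̄₂) / SE = (71.84 - 67.29) / 2.7624 = 4.55 / 2.7624 = 1.647
p-value = 0.1051

Since p-value > α = 0.01, we fail to reject H₀.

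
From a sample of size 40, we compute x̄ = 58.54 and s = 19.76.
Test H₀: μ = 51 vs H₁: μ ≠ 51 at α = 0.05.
One-sample t-test:
H₀: μ = 51
H₁: μ ≠ 51
df = n - 1 = 39
t = (x̄ - μ₀) / (s/√n) = (58.54 - 51) / (19.76/√40) = 2.413
p-value = 0.0206

Since p-value < α = 0.05, we reject H₀.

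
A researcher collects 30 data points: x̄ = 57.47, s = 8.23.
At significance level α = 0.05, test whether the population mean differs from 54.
One-sample t-test:
H₀: μ = 54
H₁: μ ≠ 54
df = n - 1 = 29
t = (x̄ - μ₀) / (s/√n) = (57.47 - 54) / (8.23/√30) = 2.309
p-value = 0.0282

Since p-value < α = 0.05, we reject H₀.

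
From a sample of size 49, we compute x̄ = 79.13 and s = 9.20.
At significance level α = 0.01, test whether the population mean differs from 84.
One-sample t-test:
H₀: μ = 84
H₁: μ ≠ 84
df = n - 1 = 48
t = (x̄ - μ₀) / (s/√n) = (79.13 - 84) / (9.20/√49) = -3.705
p-value = 0.0005

Since p-value < α = 0.01, we reject H₀.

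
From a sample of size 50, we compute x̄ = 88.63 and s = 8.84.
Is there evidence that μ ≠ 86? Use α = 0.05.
One-sample t-test:
H₀: μ = 86
H₁: μ ≠ 86
df = n - 1 = 49
t = (x̄ - μ₀) / (s/√n) = (88.63 - 86) / (8.84/√50) = 2.104
p-value = 0.0406

Since p-value < α = 0.05, we reject H₀.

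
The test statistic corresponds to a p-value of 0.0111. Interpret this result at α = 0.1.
Since p = 0.0111 < α = 0.1, reject H₀.
There is sufficient evidence to reject the null hypothesis; the result is statistically significant at the 0.1 level.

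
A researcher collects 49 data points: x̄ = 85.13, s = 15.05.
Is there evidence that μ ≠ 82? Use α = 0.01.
One-sample t-test:
H₀: μ = 82
H₁: μ ≠ 82
df = n - 1 = 48
t = (x̄ - μ₀) / (s/√n) = (85.13 - 82) / (15.05/√49) = 1.456
p-value = 0.1520

Since p-value > α = 0.01, we fail to reject H₀.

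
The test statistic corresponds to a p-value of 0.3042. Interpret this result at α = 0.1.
Since p = 0.3042 > α = 0.1, fail to reject H₀.
There is insufficient evidence to reject the null hypothesis; the result is not statistically significant at the 0.1 level.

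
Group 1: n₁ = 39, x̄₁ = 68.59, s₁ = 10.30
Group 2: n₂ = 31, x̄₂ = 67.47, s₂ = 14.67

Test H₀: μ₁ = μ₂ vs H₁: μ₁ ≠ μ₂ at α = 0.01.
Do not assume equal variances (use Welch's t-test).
Welch's two-sample t-test:
H₀: μ₁ = μ₂
H₁: μ₁ ≠ μ₂
s₁²/n₁ = 10.30²/39 = 2.7203,  s₂²/n₂ = 14.67²/31 = 6.9422
SE = √(s₁²/n₁ + s₂²/n₂) = √(2.7203 + 6.9422) = 3.1085
df (Welch-Satterthwaite) = (s₁²/n₁ + s₂²/n₂)² / [(s₁²/n₁)²/(n₁-1) + (s₂²/n₂)²/(n₂-1)] ≈ 51.83
t = (x̄₁ - x̄₂) / SE = (68.59 - 67.47) / 3.1085 = 1.12 / 3.1085 = 0.360
p-value = 0.7201

Since p-value > α = 0.01, we fail to reject H₀.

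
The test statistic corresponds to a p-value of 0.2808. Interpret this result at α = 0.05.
Since p = 0.2808 > α = 0.05, fail to reject H₀.
There is insufficient evidence to reject the null hypothesis; the result is not statistically significant at the 0.05 level.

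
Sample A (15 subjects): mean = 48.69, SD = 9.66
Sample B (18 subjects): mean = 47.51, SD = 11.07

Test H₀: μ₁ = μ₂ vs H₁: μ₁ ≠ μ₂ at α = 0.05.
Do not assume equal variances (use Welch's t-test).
Welch's two-sample t-test:
H₀: μ₁ = μ₂
H₁: μ₁ ≠ μ₂
s₁²/n₁ = 9.66²/15 = 6.2210,  s₂²/n₂ = 11.07²/18 = 6.8081
SE = √(s₁²/n₁ + s₂²/n₂) = √(6.2210 + 6.8081) = 3.6096
df (Welch-Satterthwaite) = (s₁²/n₁ + s₂²/n₂)² / [(s₁²/n₁)²/(n₁-1) + (s₂²/n₂)²/(n₂-1)] ≈ 30.92
t = (x̄₁ - x̄₂) / SE = (48.69 - 47.51) / 3.6096 = 1.18 / 3.6096 = 0.327
p-value = 0.7459

Since p-value > α = 0.05, we fail to reject H₀.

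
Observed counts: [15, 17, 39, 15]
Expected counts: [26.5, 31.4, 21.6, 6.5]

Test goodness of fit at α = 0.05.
Chi-square goodness of fit test:
H₀: observed counts match expected distribution
H₁: observed counts differ from expected distribution
df = k - 1 = 3
χ² = Σ(O - E)²/E
   = (15 - 26.5)²/26.5 + (17 - 31.4)²/31.4 + (39 - 21.6)²/21.6 + (15 - 6.5)²/6.5
   = 4.991 + 6.604 + 14.017 + 11.115
   = 36.73
p-value < 0.0001

Since p-value < α = 0.05, we reject H₀.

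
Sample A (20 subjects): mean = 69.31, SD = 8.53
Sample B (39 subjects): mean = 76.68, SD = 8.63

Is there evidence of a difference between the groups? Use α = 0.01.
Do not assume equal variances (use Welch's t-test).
Welch's two-sample t-test:
H₀: μ₁ = μ₂
H₁: μ₁ ≠ μ₂
s₁²/n₁ = 8.53²/20 = 3.6380,  s₂²/n₂ = 8.63²/39 = 1.9097
SE = √(s₁²/n₁ + s₂²/n₂) = √(3.6380 + 1.9097) = 2.3554
df (Welch-Satterthwaite) = (s₁²/n₁ + s₂²/n₂)² / [(s₁²/n₁)²/(n₁-1) + (s₂²/n₂)²/(n₂-1)] ≈ 38.83
t = (x̄₁ - x̄₂) / SE = (69.31 - 76.68) / 2.3554 = -7.37 / 2.3554 = -3.129
p-value = 0.0033

Since p-value < α = 0.01, we reject H₀.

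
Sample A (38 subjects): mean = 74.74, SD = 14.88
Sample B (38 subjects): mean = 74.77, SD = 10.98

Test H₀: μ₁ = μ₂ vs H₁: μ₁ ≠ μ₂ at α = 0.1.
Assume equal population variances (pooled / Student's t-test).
Student's two-sample t-test (equal variances):
H₀: μ₁ = μ₂
H₁: μ₁ ≠ μ₂
df = n₁ + n₂ - 2 = 74
Pooled variance s_p² = [(n₁-1)s₁² + (n₂-1)s₂²] / (n₁ + n₂ - 2) = [(37)(14.88²) + (37)(10.98²)] / 74 = 170.9874
SE = √(s_p²(1/n₁ + 1/n₂)) = √(170.9874 × (1/38 + 1/38)) = 2.9999
t = (x̄₁ - x̄₂) / SE = (74.74 - 74.77) / 2.9999 = -0.03 / 2.9999 = -0.010
p-value = 0.9920

Since p-value > α = 0.1, we fail to reject H₀.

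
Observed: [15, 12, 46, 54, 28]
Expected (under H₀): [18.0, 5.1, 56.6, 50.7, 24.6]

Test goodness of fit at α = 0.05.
Chi-square goodness of fit test:
H₀: observed counts match expected distribution
H₁: observed counts differ from expected distribution
df = k - 1 = 4
χ² = Σ(O - E)²/E
   = (15 - 18.0)²/18.0 + (12 - 5.1)²/5.1 + (46 - 56.6)²/56.6 + (54 - 50.7)²/50.7 + (28 - 24.6)²/24.6
   = 0.500 + 9.335 + 1.985 + 0.215 + 0.470
   = 12.51
p-value = 0.0140

Since p-value < α = 0.05, we reject H₀.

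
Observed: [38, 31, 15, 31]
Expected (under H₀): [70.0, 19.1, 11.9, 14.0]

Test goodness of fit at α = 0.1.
Chi-square goodness of fit test:
H₀: observed counts match expected distribution
H₁: observed counts differ from expected distribution
df = k - 1 = 3
χ² = Σ(O - E)²/E
   = (38 - 70.0)²/70.0 + (31 - 19.1)²/19.1 + (15 - 11.9)²/11.9 + (31 - 14.0)²/14.0
   = 14.629 + 7.414 + 0.808 + 20.643
   = 43.49
p-value < 0.0001

Since p-value < α = 0.1, we reject H₀.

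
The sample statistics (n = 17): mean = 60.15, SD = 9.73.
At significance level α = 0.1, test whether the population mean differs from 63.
One-sample t-test:
H₀: μ = 63
H₁: μ ≠ 63
df = n - 1 = 16
t = (x̄ - μ₀) / (s/√n) = (60.15 - 63) / (9.73/√17) = -1.208
p-value = 0.2447

Since p-value > α = 0.1, we fail to reject H₀.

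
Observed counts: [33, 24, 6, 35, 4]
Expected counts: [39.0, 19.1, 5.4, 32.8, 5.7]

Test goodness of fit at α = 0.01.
Chi-square goodness of fit test:
H₀: observed counts match expected distribution
H₁: observed counts differ from expected distribution
df = k - 1 = 4
χ² = Σ(O - E)²/E
   = (33 - 39.0)²/39.0 + (24 - 19.1)²/19.1 + (6 - 5.4)²/5.4 + (35 - 32.8)²/32.8 + (4 - 5.7)²/5.7
   = 0.923 + 1.257 + 0.067 + 0.148 + 0.507
   = 2.90
p-value = 0.5745

Since p-value > α = 0.01, we fail to reject H₀.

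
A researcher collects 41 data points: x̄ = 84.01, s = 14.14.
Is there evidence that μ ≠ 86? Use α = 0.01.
One-sample t-test:
H₀: μ = 86
H₁: μ ≠ 86
df = n - 1 = 40
t = (x̄ - μ₀) / (s/√n) = (84.01 - 86) / (14.14/√41) = -0.901
p-value = 0.3729

Since p-value > α = 0.01, we fail to reject H₀.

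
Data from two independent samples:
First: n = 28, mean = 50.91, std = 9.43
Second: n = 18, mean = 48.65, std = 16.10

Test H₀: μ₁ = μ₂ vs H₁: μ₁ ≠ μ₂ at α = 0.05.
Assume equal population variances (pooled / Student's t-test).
Student's two-sample t-test (equal variances):
H₀: μ₁ = μ₂
H₁: μ₁ ≠ μ₂
df = n₁ + n₂ - 2 = 44
Pooled variance s_p² = [(n₁-1)s₁² + (n₂-1)s₂²] / (n₁ + n₂ - 2) = [(27)(9.43²) + (17)(16.10²)] / 44 = 154.7169
SE = √(s_p²(1/n₁ + 1/n₂)) = √(154.7169 × (1/28 + 1/18)) = 3.7578
t = (x̄₁ - x̄₂) / SE = (50.91 - 48.65) / 3.7578 = 2.26 / 3.7578 = 0.601
p-value = 0.5506

Since p-value > α = 0.05, we fail to reject H₀.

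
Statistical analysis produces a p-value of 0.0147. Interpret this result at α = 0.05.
Since p = 0.0147 < α = 0.05, reject H₀.
There is sufficient evidence to reject the null hypothesis; the result is statistically significant at the 0.05 level.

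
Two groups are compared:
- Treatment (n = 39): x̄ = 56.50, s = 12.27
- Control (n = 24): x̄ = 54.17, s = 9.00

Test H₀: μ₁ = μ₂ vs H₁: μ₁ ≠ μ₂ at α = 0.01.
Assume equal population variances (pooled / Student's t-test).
Student's two-sample t-test (equal variances):
H₀: μ₁ = μ₂
H₁: μ₁ ≠ μ₂
df = n₁ + n₂ - 2 = 61
Pooled variance s_p² = [(n₁-1)s₁² + (n₂-1)s₂²] / (n₁ + n₂ - 2) = [(38)(12.27²) + (23)(9.00²)] / 61 = 124.3280
SE = √(s_p²(1/n₁ + 1/n₂)) = √(124.3280 × (1/39 + 1/24)) = 2.8928
t = (x̄₁ - x̄₂) / SE = (56.50 - 54.17) / 2.8928 = 2.33 / 2.8928 = 0.805
p-value = 0.4237

Since p-value > α = 0.01, we fail to reject H₀.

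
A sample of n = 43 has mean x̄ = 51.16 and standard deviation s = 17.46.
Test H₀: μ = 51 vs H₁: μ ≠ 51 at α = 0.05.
One-sample t-test:
H₀: μ = 51
H₁: μ ≠ 51
df = n - 1 = 42
t = (x̄ - μ₀) / (s/√n) = (51.16 - 51) / (17.46/√43) = 0.060
p-value = 0.9524

Since p-value > α = 0.05, we fail to reject H₀.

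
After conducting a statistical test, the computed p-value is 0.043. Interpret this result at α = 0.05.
Since p = 0.043 < α = 0.05, reject H₀.
There is sufficient evidence to reject the null hypothesis; the result is statistically significant at the 0.05 level.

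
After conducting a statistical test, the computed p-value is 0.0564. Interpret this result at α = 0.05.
Since p = 0.0564 > α = 0.05, fail to reject H₀.
There is insufficient evidence to reject the null hypothesis; the result is not statistically significant at the 0.05 level.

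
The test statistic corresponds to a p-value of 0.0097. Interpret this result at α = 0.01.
Since p = 0.0097 < α = 0.01, reject H₀.
There is sufficient evidence to reject the null hypothesis; the result is statistically significant at the 0.01 level.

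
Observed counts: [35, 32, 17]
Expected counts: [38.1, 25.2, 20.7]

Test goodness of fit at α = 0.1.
Chi-square goodness of fit test:
H₀: observed counts match expected distribution
H₁: observed counts differ from expected distribution
df = k - 1 = 2
χ² = Σ(O - E)²/E
   = (35 - 38.1)²/38.1 + (32 - 25.2)²/25.2 + (17 - 20.7)²/20.7
   = 0.252 + 1.835 + 0.661
   = 2.75
p-value = 0.2530

Since p-value > α = 0.1, we fail to reject H₀.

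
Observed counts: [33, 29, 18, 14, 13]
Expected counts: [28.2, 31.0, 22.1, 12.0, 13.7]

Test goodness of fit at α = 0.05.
Chi-square goodness of fit test:
H₀: observed counts match expected distribution
H₁: observed counts differ from expected distribution
df = k - 1 = 4
χ² = Σ(O - E)²/E
   = (33 - 28.2)²/28.2 + (29 - 31.0)²/31.0 + (18 - 22.1)²/22.1 + (14 - 12.0)²/12.0 + (13 - 13.7)²/13.7
   = 0.817 + 0.129 + 0.761 + 0.333 + 0.036
   = 2.08
p-value = 0.7218

Since p-value > α = 0.05, we fail to reject H₀.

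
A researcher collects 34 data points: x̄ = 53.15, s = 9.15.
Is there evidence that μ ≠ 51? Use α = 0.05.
One-sample t-test:
H₀: μ = 51
H₁: μ ≠ 51
df = n - 1 = 33
t = (x̄ - μ₀) / (s/√n) = (53.15 - 51) / (9.15/√34) = 1.370
p-value = 0.1799

Since p-value > α = 0.05, we fail to reject H₀.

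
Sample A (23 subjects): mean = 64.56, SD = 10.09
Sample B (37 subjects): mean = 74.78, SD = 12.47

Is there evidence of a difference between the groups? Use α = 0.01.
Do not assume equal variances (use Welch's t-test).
Welch's two-sample t-test:
H₀: μ₁ = μ₂
H₁: μ₁ ≠ μ₂
s₁²/n₁ = 10.09²/23 = 4.4264,  s₂²/n₂ = 12.47²/37 = 4.2027
SE = √(s₁²/n₁ + s₂²/n₂) = √(4.4264 + 4.2027) = 2.9375
df (Welch-Satterthwaite) = (s₁²/n₁ + s₂²/n₂)² / [(s₁²/n₁)²/(n₁-1) + (s₂²/n₂)²/(n₂-1)] ≈ 53.91
t = (x̄₁ - x̄₂) / SE = (64.56 - 74.78) / 2.9375 = -10.22 / 2.9375 = -3.479
p-value = 0.0010

Since p-value < α = 0.01, we reject H₀.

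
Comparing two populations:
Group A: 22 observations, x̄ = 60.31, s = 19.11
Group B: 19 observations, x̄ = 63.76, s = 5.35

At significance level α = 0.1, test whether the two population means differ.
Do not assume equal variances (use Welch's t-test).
Welch's two-sample t-test:
H₀: μ₁ = μ₂
H₁: μ₁ ≠ μ₂
s₁²/n₁ = 19.11²/22 = 16.5996,  s₂²/n₂ = 5.35²/19 = 1.5064
SE = √(s₁²/n₁ + s₂²/n₂) = √(16.5996 + 1.5064) = 4.2551
df (Welch-Satterthwaite) = (s₁²/n₁ + s₂²/n₂)² / [(s₁²/n₁)²/(n₁-1) + (s₂²/n₂)²/(n₂-1)] ≈ 24.75
t = (x̄₁ - x̄₂) / SE = (60.31 - 63.76) / 4.2551 = -3.45 / 4.2551 = -0.811
p-value = 0.4252

Since p-value > α = 0.1, we fail to reject H₀.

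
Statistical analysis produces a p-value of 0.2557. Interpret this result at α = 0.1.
Since p = 0.2557 > α = 0.1, fail to reject H₀.
There is insufficient evidence to reject the null hypothesis; the result is not statistically significant at the 0.1 level.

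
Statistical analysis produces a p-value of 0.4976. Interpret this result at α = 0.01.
Since p = 0.4976 > α = 0.01, fail to reject H₀.
There is insufficient evidence to reject the null hypothesis; the result is not statistically significant at the 0.01 level.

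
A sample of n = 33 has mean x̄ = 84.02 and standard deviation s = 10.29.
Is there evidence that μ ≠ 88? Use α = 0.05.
One-sample t-test:
H₀: μ = 88
H₁: μ ≠ 88
df = n - 1 = 32
t = (x̄ - μ₀) / (s/√n) = (84.02 - 88) / (10.29/√33) = -2.222
p-value = 0.0335

Since p-value < α = 0.05, we reject H₀.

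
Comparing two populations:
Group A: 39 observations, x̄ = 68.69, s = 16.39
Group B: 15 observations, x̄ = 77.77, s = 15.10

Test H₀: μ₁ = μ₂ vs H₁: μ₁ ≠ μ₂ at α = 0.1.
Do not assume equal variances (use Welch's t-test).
Welch's two-sample t-test:
H₀: μ₁ = μ₂
H₁: μ₁ ≠ μ₂
s₁²/n₁ = 16.39²/39 = 6.8880,  s₂²/n₂ = 15.10²/15 = 15.2007
SE = √(s₁²/n₁ + s₂²/n₂) = √(6.8880 + 15.2007) = 4.6999
df (Welch-Satterthwaite) = (s₁²/n₁ + s₂²/n₂)² / [(s₁²/n₁)²/(n₁-1) + (s₂²/n₂)²/(n₂-1)] ≈ 27.48
t = (x̄₁ - x̄₂) / SE = (68.69 - 77.77) / 4.6999 = -9.08 / 4.6999 = -1.932
p-value = 0.0637

Since p-value < α = 0.1, we reject H₀.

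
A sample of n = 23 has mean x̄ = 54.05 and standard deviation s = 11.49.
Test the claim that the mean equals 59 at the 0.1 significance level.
One-sample t-test:
H₀: μ = 59
H₁: μ ≠ 59
df = n - 1 = 22
t = (x̄ - μ₀) / (s/√n) = (54.05 - 59) / (11.49/√23) = -2.066
p-value = 0.0508

Since p-value < α = 0.1, we reject H₀.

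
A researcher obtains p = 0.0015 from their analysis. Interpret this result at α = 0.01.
Since p = 0.0015 < α = 0.01, reject H₀.
There is sufficient evidence to reject the null hypothesis; the result is statistically significant at the 0.01 level.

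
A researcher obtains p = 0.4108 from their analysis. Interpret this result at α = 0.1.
Since p = 0.4108 > α = 0.1, fail to reject H₀.
There is insufficient evidence to reject the null hypothesis; the result is not statistically significant at the 0.1 level.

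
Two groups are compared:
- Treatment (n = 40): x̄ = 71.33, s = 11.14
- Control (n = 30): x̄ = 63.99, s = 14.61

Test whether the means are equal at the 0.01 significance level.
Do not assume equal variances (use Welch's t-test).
Welch's two-sample t-test:
H₀: μ₁ = μ₂
H₁: μ₁ ≠ μ₂
s₁²/n₁ = 11.14²/40 = 3.1025,  s₂²/n₂ = 14.61²/30 = 7.1151
SE = √(s₁²/n₁ + s₂²/n₂) = √(3.1025 + 7.1151) = 3.1965
df (Welch-Satterthwaite) = (s₁²/n₁ + s₂²/n₂)² / [(s₁²/n₁)²/(n₁-1) + (s₂²/n₂)²/(n₂-1)] ≈ 52.40
t = (x̄₁ - x̄₂) / SE = (71.33 - 63.99) / 3.1965 = 7.34 / 3.1965 = 2.296
p-value = 0.0257

Since p-value > α = 0.01, we fail to reject H₀.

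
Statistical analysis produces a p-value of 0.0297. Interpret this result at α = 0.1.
Since p = 0.0297 < α = 0.1, reject H₀.
There is sufficient evidence to reject the null hypothesis; the result is statistically significant at the 0.1 level.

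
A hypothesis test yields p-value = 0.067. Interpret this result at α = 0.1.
Since p = 0.067 < α = 0.1, reject H₀.
There is sufficient evidence to reject the null hypothesis; the result is statistically significant at the 0.1 level.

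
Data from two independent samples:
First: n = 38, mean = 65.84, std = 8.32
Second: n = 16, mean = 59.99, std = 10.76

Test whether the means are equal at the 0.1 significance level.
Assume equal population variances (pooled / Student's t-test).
Student's two-sample t-test (equal variances):
H₀: μ₁ = μ₂
H₁: μ₁ ≠ μ₂
df = n₁ + n₂ - 2 = 52
Pooled variance s_p² = [(n₁-1)s₁² + (n₂-1)s₂²] / (n₁ + n₂ - 2) = [(37)(8.32²) + (15)(10.76²)] / 52 = 82.6518
SE = √(s_p²(1/n₁ + 1/n₂)) = √(82.6518 × (1/38 + 1/16)) = 2.7094
t = (x̄₁ - x̄₂) / SE = (65.84 - 59.99) / 2.7094 = 5.85 / 2.7094 = 2.159
p-value = 0.0355

Since p-value < α = 0.1, we reject H₀.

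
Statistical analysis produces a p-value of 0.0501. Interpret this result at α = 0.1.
Since p = 0.0501 < α = 0.1, reject H₀.
There is sufficient evidence to reject the null hypothesis; the result is statistically significant at the 0.1 level.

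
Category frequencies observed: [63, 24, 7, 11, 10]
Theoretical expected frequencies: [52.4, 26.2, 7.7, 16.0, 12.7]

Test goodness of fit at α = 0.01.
Chi-square goodness of fit test:
H₀: observed counts match expected distribution
H₁: observed counts differ from expected distribution
df = k - 1 = 4
χ² = Σ(O - E)²/E
   = (63 - 52.4)²/52.4 + (24 - 26.2)²/26.2 + (7 - 7.7)²/7.7 + (11 - 16.0)²/16.0 + (10 - 12.7)²/12.7
   = 2.144 + 0.185 + 0.064 + 1.562 + 0.574
   = 4.53
p-value = 0.3391

Since p-value > α = 0.01, we fail to reject H₀.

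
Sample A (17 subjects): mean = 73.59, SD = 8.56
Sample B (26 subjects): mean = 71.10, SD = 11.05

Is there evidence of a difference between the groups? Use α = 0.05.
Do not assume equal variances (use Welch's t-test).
Welch's two-sample t-test:
H₀: μ₁ = μ₂
H₁: μ₁ ≠ μ₂
s₁²/n₁ = 8.56²/17 = 4.3102,  s₂²/n₂ = 11.05²/26 = 4.6963
SE = √(s₁²/n₁ + s₂²/n₂) = √(4.3102 + 4.6963) = 3.0011
df (Welch-Satterthwaite) = (s₁²/n₁ + s₂²/n₂)² / [(s₁²/n₁)²/(n₁-1) + (s₂²/n₂)²/(n₂-1)] ≈ 39.70
t = (x̄₁ - x̄₂) / SE = (73.59 - 71.10) / 3.0011 = 2.49 / 3.0011 = 0.830
p-value = 0.4117

Since p-value > α = 0.05, we fail to reject H₀.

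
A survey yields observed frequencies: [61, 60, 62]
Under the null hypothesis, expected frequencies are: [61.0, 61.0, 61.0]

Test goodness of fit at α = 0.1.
Chi-square goodness of fit test:
H₀: observed counts match expected distribution
H₁: observed counts differ from expected distribution
df = k - 1 = 2
χ² = Σ(O - E)²/E
   = (61 - 61.0)²/61.0 + (60 - 61.0)²/61.0 + (62 - 61.0)²/61.0
   = 0.000 + 0.016 + 0.016
   = 0.03
p-value = 0.9837

Since p-value > α = 0.1, we fail to reject H₀.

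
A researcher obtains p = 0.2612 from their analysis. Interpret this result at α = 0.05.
Since p = 0.2612 > α = 0.05, fail to reject H₀.
There is insufficient evidence to reject the null hypothesis; the result is not statistically significant at the 0.05 level.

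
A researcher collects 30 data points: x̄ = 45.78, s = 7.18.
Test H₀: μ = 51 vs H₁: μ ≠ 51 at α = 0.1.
One-sample t-test:
H₀: μ = 51
H₁: μ ≠ 51
df = n - 1 = 29
t = (x̄ - μ₀) / (s/√n) = (45.78 - 51) / (7.18/√30) = -3.982
p-value = 0.0004

Since p-value < α = 0.1, we reject H₀.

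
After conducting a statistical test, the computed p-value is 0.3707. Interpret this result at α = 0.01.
Since p = 0.3707 > α = 0.01, fail to reject H₀.
There is insufficient evidence to reject the null hypothesis; the result is not statistically significant at the 0.01 level.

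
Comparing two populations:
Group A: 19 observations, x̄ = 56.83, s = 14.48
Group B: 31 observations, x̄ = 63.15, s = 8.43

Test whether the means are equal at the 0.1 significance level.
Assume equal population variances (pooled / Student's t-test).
Student's two-sample t-test (equal variances):
H₀: μ₁ = μ₂
H₁: μ₁ ≠ μ₂
df = n₁ + n₂ - 2 = 48
Pooled variance s_p² = [(n₁-1)s₁² + (n₂-1)s₂²] / (n₁ + n₂ - 2) = [(18)(14.48²) + (30)(8.43²)] / 48 = 123.0420
SE = √(s_p²(1/n₁ + 1/n₂)) = √(123.0420 × (1/19 + 1/31)) = 3.2319
t = (x̄₁ - x̄₂) / SE = (56.83 - 63.15) / 3.2319 = -6.32 / 3.2319 = -1.956
p-value = 0.0564

Since p-value < α = 0.1, we reject H₀.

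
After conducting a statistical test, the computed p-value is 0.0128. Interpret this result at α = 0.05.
Since p = 0.0128 < α = 0.05, reject H₀.
There is sufficient evidence to reject the null hypothesis; the result is statistically significant at the 0.05 level.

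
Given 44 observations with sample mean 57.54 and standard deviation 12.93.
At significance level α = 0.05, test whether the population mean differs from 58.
One-sample t-test:
H₀: μ = 58
H₁: μ ≠ 58
df = n - 1 = 43
t = (x̄ - μ₀) / (s/√n) = (57.54 - 58) / (12.93/√44) = -0.236
p-value = 0.8146

Since p-value > α = 0.05, we fail to reject H₀.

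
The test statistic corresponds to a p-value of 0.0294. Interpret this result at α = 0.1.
Since p = 0.0294 < α = 0.1, reject H₀.
There is sufficient evidence to reject the null hypothesis; the result is statistically significant at the 0.1 level.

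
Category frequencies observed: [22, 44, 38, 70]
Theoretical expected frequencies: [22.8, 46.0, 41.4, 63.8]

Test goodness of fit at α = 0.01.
Chi-square goodness of fit test:
H₀: observed counts match expected distribution
H₁: observed counts differ from expected distribution
df = k - 1 = 3
χ² = Σ(O - E)²/E
   = (22 - 22.8)²/22.8 + (44 - 46.0)²/46.0 + (38 - 41.4)²/41.4 + (70 - 63.8)²/63.8
   = 0.028 + 0.087 + 0.279 + 0.603
   = 1.00
p-value = 0.8020

Since p-value > α = 0.01, we fail to reject H₀.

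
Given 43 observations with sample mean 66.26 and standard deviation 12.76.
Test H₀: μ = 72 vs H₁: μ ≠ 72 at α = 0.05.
One-sample t-test:
H₀: μ = 72
H₁: μ ≠ 72
df = n - 1 = 42
t = (x̄ - μ₀) / (s/√n) = (66.26 - 72) / (12.76/√43) = -2.950
p-value = 0.0052

Since p-value < α = 0.05, we reject H₀.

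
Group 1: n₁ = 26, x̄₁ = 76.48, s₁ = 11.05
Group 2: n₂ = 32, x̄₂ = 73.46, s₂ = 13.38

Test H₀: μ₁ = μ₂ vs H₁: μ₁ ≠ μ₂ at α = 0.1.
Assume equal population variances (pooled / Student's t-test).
Student's two-sample t-test (equal variances):
H₀: μ₁ = μ₂
H₁: μ₁ ≠ μ₂
df = n₁ + n₂ - 2 = 56
Pooled variance s_p² = [(n₁-1)s₁² + (n₂-1)s₂²] / (n₁ + n₂ - 2) = [(25)(11.05²) + (31)(13.38²)] / 56 = 153.6128
SE = √(s_p²(1/n₁ + 1/n₂)) = √(153.6128 × (1/26 + 1/32)) = 3.2724
t = (x̄₁ - x̄₂) / SE = (76.48 - 73.46) / 3.2724 = 3.02 / 3.2724 = 0.923
p-value = 0.3600

Since p-value > α = 0.1, we fail to reject H₀.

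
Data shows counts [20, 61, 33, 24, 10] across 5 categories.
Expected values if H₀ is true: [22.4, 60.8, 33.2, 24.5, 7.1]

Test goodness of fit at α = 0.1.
Chi-square goodness of fit test:
H₀: observed counts match expected distribution
H₁: observed counts differ from expected distribution
df = k - 1 = 4
χ² = Σ(O - E)²/E
   = (20 - 22.4)²/22.4 + (61 - 60.8)²/60.8 + (33 - 33.2)²/33.2 + (24 - 24.5)²/24.5 + (10 - 7.1)²/7.1
   = 0.257 + 0.001 + 0.001 + 0.010 + 1.185
   = 1.45
p-value = 0.8348

Since p-value > α = 0.1, we fail to reject H₀.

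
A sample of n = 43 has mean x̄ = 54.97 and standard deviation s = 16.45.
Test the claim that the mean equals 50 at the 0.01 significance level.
One-sample t-test:
H₀: μ = 50
H₁: μ ≠ 50
df = n - 1 = 42
t = (x̄ - μ₀) / (s/√n) = (54.97 - 50) / (16.45/√43) = 1.981
p-value = 0.0541

Since p-value > α = 0.01, we fail to reject H₀.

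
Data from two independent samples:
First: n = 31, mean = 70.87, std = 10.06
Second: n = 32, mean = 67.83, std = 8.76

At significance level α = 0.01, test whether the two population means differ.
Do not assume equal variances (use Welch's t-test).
Welch's two-sample t-test:
H₀: μ₁ = μ₂
H₁: μ₁ ≠ μ₂
s₁²/n₁ = 10.06²/31 = 3.2646,  s₂²/n₂ = 8.76²/32 = 2.3981
SE = √(s₁²/n₁ + s₂²/n₂) = √(3.2646 + 2.3981) = 2.3796
df (Welch-Satterthwaite) = (s₁²/n₁ + s₂²/n₂)² / [(s₁²/n₁)²/(n₁-1) + (s₂²/n₂)²/(n₂-1)] ≈ 59.30
t = (x̄₁ - x̄₂) / SE = (70.87 - 67.83) / 2.3796 = 3.04 / 2.3796 = 1.278
p-value = 0.2064

Since p-value > α = 0.01, we fail to reject H₀.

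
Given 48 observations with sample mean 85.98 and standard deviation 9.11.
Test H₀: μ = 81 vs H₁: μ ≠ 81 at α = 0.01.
One-sample t-test:
H₀: μ = 81
H₁: μ ≠ 81
df = n - 1 = 47
t = (x̄ - μ₀) / (s/√n) = (85.98 - 81) / (9.11/√48) = 3.787
p-value = 0.0004

Since p-value < α = 0.01, we reject H₀.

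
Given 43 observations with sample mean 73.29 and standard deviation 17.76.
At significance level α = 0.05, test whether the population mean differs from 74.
One-sample t-test:
H₀: μ = 74
H₁: μ ≠ 74
df = n - 1 = 42
t = (x̄ - μ₀) / (s/√n) = (73.29 - 74) / (17.76/√43) = -0.262
p-value = 0.7945

Since p-value > α = 0.05, we fail to reject H₀.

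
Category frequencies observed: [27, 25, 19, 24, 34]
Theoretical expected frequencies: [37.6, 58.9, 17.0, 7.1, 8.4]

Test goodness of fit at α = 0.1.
Chi-square goodness of fit test:
H₀: observed counts match expected distribution
H₁: observed counts differ from expected distribution
df = k - 1 = 4
χ² = Σ(O - E)²/E
   = (27 - 37.6)²/37.6 + (25 - 58.9)²/58.9 + (19 - 17.0)²/17.0 + (24 - 7.1)²/7.1 + (34 - 8.4)²/8.4
   = 2.988 + 19.511 + 0.235 + 40.227 + 78.019
   = 140.98
p-value < 0.0001

Since p-value < α = 0.1, we reject H₀.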